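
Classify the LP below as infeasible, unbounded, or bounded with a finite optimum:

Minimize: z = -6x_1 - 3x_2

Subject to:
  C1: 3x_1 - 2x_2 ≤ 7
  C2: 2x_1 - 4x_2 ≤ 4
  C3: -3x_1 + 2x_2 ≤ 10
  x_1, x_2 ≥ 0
Feasible point: (0, 0) satisfies every constraint, so the LP is feasible.
Direction d = (2, 3): for each constraint row a, a·d ≤ 0 —
  (3)(2) + (-2)(3) = 0 ≤ 0
  (2)(2) + (-4)(3) = -8 ≤ 0
  (-3)(2) + (2)(3) = 0 ≤ 0
and d ≥ 0, so (0, 0) + t·d stays feasible for every t ≥ 0. Along this ray z = -6x_1 - 3x_2 changes by -21 per unit t, so z → −∞.

The LP is unbounded; z can be made arbitrarily small.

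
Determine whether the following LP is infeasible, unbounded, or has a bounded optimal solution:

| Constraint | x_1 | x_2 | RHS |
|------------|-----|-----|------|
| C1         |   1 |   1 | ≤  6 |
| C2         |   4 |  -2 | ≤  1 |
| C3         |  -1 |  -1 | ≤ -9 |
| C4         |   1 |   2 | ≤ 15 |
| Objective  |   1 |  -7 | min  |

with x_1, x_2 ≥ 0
C1 requires x_1 + x_2 ≤ 6, while C3 (-x_1 - x_2 ≤ -9) is equivalent to x_1 + x_2 ≥ 9. Together they would need 9 ≤ x_1 + x_2 ≤ 6, which is impossible since 9 > 6. No point satisfies all constraints.

Infeasible — the constraint set is empty.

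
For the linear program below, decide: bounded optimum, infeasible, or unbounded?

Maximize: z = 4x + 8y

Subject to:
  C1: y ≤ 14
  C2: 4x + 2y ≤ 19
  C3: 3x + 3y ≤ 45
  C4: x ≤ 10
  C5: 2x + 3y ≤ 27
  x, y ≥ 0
The point (0, 9) satisfies every constraint, so the LP is feasible; the constraints give x ≤ 10 and y ≤ 14, which with x, y ≥ 0 keep the feasible region inside a bounded box. A feasible, bounded LP attains a finite optimum at a vertex.

Bounded optimum: z* = 72 at (0, 9).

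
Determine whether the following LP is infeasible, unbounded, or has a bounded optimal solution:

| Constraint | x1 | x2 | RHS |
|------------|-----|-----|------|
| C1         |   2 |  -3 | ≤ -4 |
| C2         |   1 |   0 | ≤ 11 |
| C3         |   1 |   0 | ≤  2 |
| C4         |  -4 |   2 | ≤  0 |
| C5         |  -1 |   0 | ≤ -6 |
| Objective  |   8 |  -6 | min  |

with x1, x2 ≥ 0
C3 requires x1 ≤ 2, while C5 (-x1 ≤ -6) is equivalent to x1 ≥ 6. Together they would need 6 ≤ x1 ≤ 2, which is impossible since 6 > 2. No point satisfies all constraints.

The feasible region is empty; the LP is infeasible.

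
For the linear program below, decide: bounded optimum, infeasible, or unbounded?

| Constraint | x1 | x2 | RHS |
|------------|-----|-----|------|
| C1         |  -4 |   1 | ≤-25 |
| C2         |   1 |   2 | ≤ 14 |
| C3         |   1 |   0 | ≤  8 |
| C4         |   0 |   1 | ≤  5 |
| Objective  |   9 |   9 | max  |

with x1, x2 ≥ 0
The point (8, 3) satisfies every constraint, so the LP is feasible; the constraints give x1 ≤ 8 and x2 ≤ 5, which with x1, x2 ≥ 0 keep the feasible region inside a bounded box. A feasible, bounded LP attains a finite optimum at a vertex.

Feasible with finite optimum z* = 99 at (8, 3).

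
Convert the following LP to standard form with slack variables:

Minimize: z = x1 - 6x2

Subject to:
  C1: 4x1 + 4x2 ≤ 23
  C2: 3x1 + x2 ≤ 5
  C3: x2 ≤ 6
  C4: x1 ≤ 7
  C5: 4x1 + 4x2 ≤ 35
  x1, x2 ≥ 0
min z = x1 - 6x2

s.t.
  4x1 + 4x2 + s1 = 23
  3x1 + x2 + s2 = 5
  x2 + s3 = 6
  x1 + s4 = 7
  4x1 + 4x2 + s5 = 35
  x1, x2, s1, s2, s3, s4, s5 ≥ 0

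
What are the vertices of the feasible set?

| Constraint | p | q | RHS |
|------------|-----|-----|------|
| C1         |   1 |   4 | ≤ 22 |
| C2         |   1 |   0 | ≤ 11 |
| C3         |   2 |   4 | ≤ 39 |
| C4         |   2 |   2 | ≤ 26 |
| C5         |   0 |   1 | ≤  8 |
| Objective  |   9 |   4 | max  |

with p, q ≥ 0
Each vertex is the intersection of two constraint boundaries that also satisfies all remaining constraints:
  p = 0 and q = 0 → (0, 0)
  p = 11 and q = 0 → (11, 0)
  p = 11 and 2p + 2q = 26 → (11, 2)
  p + 4q = 22 and 2p + 2q = 26 → (10, 3)
  p + 4q = 22 and p = 0 → (0, 5.5)

Vertices: (0, 0), (11, 0), (11, 2), (10, 3), (0, 5.5)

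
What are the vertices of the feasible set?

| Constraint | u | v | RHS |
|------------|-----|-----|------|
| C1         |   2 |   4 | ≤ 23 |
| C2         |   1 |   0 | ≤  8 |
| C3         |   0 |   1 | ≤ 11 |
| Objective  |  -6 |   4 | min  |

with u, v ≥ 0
Each vertex is the intersection of two constraint boundaries that also satisfies all remaining constraints:
  u = 0 and v = 0 → (0, 0)
  u = 8 and v = 0 → (8, 0)
  2u + 4v = 23 and u = 8 → (8, 1.75)
  2u + 4v = 23 and u = 0 → (0, 5.75)

Vertices: (0, 0), (8, 0), (8, 1.75), (0, 5.75)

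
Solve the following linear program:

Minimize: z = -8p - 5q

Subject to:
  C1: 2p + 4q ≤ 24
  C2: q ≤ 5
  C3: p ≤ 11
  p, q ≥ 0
p = 11, q = 0.5, z = -90.5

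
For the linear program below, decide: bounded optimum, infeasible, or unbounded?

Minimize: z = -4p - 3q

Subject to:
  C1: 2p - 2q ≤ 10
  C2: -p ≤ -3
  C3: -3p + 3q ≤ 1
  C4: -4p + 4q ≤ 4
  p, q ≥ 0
Feasible point: (3, 0) satisfies every constraint, so the LP is feasible.
Direction d = (1, 1): for each constraint row a, a·d ≤ 0 —
  (2)(1) + (-2)(1) = 0 ≤ 0
  (-1)(1) + (0)(1) = -1 ≤ 0
  (-3)(1) + (3)(1) = 0 ≤ 0
  (-4)(1) + (4)(1) = 0 ≤ 0
and d ≥ 0, so (3, 0) + t·d stays feasible for every t ≥ 0. Along this ray z = -4p - 3q changes by -7 per unit t, so z → −∞.

Unbounded: there is a feasible ray along which z → −∞.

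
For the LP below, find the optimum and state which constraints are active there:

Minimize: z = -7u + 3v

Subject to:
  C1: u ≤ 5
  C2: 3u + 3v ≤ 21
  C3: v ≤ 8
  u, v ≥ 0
Optimal: u = 5, v = 0
Slack at optimum:
  C1: slack = 0 (binding)
  C2: slack = 6
  C3: slack = 8
  u ≥ 0: u = 5
  v ≥ 0: v = 0 (binding)
Binding constraints: C1, v ≥ 0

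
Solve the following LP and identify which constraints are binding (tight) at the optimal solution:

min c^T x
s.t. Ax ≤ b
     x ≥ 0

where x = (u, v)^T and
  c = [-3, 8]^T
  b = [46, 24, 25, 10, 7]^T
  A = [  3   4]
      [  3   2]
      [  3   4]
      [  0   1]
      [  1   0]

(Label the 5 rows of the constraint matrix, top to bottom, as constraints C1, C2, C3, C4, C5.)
Optimal: u = 7, v = 0
Slack at optimum:
  C1: slack = 25
  C2: slack = 3
  C3: slack = 4
  C4: slack = 10
  C5: slack = 0 (binding)
  u ≥ 0: u = 7
  v ≥ 0: v = 0 (binding)
Binding constraints: C5, v ≥ 0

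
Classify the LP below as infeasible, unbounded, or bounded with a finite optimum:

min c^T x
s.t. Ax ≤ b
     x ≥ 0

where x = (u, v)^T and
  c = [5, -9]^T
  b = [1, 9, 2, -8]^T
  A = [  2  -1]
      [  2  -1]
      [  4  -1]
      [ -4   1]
One constraint requires 4u - v ≤ 2, while the constraint -4u + v ≤ -8 is equivalent to 4u - v ≥ 8. Together they would need 8 ≤ 4u - v ≤ 2, which is impossible since 8 > 2. No point satisfies all constraints.

The feasible region is empty; the LP is infeasible.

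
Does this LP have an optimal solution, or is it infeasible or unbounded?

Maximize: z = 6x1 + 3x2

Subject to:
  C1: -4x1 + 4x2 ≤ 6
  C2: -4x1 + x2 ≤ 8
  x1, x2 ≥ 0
Feasible point: (0, 0) satisfies every constraint, so the LP is feasible.
Direction d = (1, 0): for each constraint row a, a·d ≤ 0 —
  (-4)(1) + (4)(0) = -4 ≤ 0
  (-4)(1) + (1)(0) = -4 ≤ 0
and d ≥ 0, so (0, 0) + t·d stays feasible for every t ≥ 0. Along this ray z = 6x1 + 3x2 changes by 6 per unit t, so z → +∞.

Unbounded: there is a feasible ray along which z → +∞.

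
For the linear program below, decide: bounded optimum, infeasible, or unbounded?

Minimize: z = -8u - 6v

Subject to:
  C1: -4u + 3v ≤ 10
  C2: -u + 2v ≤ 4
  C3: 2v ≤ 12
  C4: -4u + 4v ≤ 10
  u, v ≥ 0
Feasible point: (0, 0) satisfies every constraint, so the LP is feasible.
Direction d = (1, 0): for each constraint row a, a·d ≤ 0 —
  (-4)(1) + (3)(0) = -4 ≤ 0
  (-1)(1) + (2)(0) = -1 ≤ 0
  (0)(1) + (2)(0) = 0 ≤ 0
  (-4)(1) + (4)(0) = -4 ≤ 0
and d ≥ 0, so (0, 0) + t·d stays feasible for every t ≥ 0. Along this ray z = -8u - 6v changes by -8 per unit t, so z → −∞.

Unbounded: there is a feasible ray along which z → −∞.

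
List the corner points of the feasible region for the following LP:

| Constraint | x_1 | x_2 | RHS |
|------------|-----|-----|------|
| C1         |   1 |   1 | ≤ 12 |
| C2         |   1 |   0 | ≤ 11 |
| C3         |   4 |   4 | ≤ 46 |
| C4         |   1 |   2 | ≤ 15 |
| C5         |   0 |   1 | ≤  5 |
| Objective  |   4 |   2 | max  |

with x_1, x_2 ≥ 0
Each vertex is the intersection of two constraint boundaries that also satisfies all remaining constraints:
  x_1 = 0 and x_2 = 0 → (0, 0)
  x_1 = 11 and x_2 = 0 → (11, 0)
  x_1 = 11 and 4x_1 + 4x_2 = 46 → (11, 0.5)
  4x_1 + 4x_2 = 46 and x_1 + 2x_2 = 15 → (8, 3.5)
  x_1 + 2x_2 = 15 and x_2 = 5 → (5, 5)
  x_2 = 5 and x_1 = 0 → (0, 5)

Vertices: (0, 0), (11, 0), (11, 0.5), (8, 3.5), (5, 5), (0, 5)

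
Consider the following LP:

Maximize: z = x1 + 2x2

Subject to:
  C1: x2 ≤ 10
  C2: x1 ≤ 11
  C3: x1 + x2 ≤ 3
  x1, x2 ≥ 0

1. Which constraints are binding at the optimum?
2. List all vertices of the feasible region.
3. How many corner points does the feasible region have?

1. C3, x1 ≥ 0
2. (0, 0), (3, 0), (0, 3)
3. 3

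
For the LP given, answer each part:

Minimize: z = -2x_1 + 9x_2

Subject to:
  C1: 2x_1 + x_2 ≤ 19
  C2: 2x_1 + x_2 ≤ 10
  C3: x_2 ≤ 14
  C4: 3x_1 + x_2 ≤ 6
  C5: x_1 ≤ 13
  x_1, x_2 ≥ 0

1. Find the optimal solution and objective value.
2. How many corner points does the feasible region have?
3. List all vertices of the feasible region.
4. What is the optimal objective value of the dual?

1. x_1 = 2, x_2 = 0, z = -4
2. 3
3. (0, 0), (2, 0), (0, 6)
4. -4 (by strong duality, equal to the primal optimum)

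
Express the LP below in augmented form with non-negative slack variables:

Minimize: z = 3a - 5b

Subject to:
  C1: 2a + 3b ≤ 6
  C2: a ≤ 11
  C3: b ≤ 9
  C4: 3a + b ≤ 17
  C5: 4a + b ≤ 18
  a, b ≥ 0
min z = 3a - 5b

s.t.
  2a + 3b + s1 = 6
  a + s2 = 11
  b + s3 = 9
  3a + b + s4 = 17
  4a + b + s5 = 18
  a, b, s1, s2, s3, s4, s5 ≥ 0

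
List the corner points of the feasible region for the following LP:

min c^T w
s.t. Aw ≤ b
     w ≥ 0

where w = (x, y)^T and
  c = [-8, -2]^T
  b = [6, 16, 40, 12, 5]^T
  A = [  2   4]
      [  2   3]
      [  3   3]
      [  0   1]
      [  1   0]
Each vertex is the intersection of two constraint boundaries that also satisfies all remaining constraints:
  x = 0 and y = 0 → (0, 0)
  2x + 4y = 6 and y = 0 → (3, 0)
  2x + 4y = 6 and x = 0 → (0, 1.5)

Vertices: (0, 0), (3, 0), (0, 1.5)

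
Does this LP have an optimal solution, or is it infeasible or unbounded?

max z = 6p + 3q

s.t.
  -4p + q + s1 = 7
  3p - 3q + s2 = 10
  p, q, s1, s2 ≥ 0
Feasible point: (0, 0) satisfies every constraint, so the LP is feasible.
Direction d = (1, 1): for each constraint row a, a·d ≤ 0 —
  (-4)(1) + (1)(1) = -3 ≤ 0
  (3)(1) + (-3)(1) = 0 ≤ 0
and d ≥ 0, so (0, 0) + t·d stays feasible for every t ≥ 0. Along this ray z = 6p + 3q changes by 9 per unit t, so z → +∞.

The LP is unbounded; z can be made arbitrarily large.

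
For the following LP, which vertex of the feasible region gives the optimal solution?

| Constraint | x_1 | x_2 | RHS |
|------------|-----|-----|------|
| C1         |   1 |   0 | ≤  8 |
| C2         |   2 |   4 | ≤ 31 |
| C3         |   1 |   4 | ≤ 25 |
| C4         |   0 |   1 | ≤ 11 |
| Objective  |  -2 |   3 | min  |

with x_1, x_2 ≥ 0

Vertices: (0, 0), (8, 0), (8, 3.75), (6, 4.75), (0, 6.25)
Evaluating z = -2x_1 + 3x_2 at each vertex:
  (0, 0): z = 0
  (8, 0): z = -16
  (8, 3.75): z = -4.75
  (6, 4.75): z = 2.25
  (0, 6.25): z = 18.75

The smallest value is z = -16, attained at (8, 0).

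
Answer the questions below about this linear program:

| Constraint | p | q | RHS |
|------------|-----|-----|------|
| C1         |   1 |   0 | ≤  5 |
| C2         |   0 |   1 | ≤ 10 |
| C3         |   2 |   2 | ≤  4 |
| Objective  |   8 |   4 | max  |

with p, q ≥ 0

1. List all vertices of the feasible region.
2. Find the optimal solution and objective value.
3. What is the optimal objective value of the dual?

1. (0, 0), (2, 0), (0, 2)
2. p = 2, q = 0, z = 16
3. 16 (by strong duality, equal to the primal optimum)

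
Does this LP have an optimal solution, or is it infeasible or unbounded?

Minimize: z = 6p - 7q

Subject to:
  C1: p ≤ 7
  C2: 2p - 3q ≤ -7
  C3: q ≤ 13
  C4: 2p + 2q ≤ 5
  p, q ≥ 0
The point (0, 2.5) satisfies every constraint, so the LP is feasible; the constraints give p ≤ 7 and q ≤ 13, which with p, q ≥ 0 keep the feasible region inside a bounded box. A feasible, bounded LP attains a finite optimum at a vertex.

Evaluating z = 6p - 7q at each vertex:
  (0, 2.333): z = -16.33
  (0.1, 2.4): z = -16.2
  (0, 2.5): z = -17.5

Feasible with finite optimum z* = -17.5 at (0, 2.5).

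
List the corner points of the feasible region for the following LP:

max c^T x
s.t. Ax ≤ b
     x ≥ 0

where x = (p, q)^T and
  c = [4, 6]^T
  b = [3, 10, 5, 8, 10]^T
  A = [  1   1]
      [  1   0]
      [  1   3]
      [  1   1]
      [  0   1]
Each vertex is the intersection of two constraint boundaries that also satisfies all remaining constraints:
  p = 0 and q = 0 → (0, 0)
  p + q = 3 and q = 0 → (3, 0)
  p + q = 3 and p + 3q = 5 → (2, 1)
  p + 3q = 5 and p = 0 → (0, 1.667)

Vertices: (0, 0), (3, 0), (2, 1), (0, 1.667)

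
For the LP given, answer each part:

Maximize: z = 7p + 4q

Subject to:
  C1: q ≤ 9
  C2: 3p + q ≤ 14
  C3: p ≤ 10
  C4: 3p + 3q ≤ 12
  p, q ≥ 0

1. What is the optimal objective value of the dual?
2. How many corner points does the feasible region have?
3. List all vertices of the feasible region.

1. 28 (by strong duality, equal to the primal optimum)
2. 3
3. (0, 0), (4, 0), (0, 4)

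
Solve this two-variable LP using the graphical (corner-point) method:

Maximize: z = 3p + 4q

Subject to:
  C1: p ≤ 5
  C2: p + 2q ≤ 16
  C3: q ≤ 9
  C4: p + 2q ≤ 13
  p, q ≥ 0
p = 5, q = 4, z = 31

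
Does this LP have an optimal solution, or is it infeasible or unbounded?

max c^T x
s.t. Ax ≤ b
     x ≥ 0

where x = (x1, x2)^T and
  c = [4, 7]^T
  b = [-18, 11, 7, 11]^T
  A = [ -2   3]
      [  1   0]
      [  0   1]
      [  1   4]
The point (11, 0) satisfies every constraint, so the LP is feasible; the constraints give x1 ≤ 11 and x2 ≤ 7, which with x1, x2 ≥ 0 keep the feasible region inside a bounded box. A feasible, bounded LP attains a finite optimum at a vertex.

Bounded optimum: z* = 44 at (11, 0).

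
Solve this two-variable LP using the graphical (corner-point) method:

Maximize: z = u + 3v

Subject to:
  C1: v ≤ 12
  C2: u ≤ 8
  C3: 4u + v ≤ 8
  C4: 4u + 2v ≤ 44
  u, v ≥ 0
u = 0, v = 8, z = 24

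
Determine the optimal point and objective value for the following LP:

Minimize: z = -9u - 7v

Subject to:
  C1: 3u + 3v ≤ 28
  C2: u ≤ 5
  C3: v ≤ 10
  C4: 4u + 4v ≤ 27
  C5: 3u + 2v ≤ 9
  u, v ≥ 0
Each vertex is the intersection of two constraint boundaries that also satisfies all remaining constraints:
  u = 0 and v = 0 → (0, 0)
  3u + 2v = 9 and v = 0 → (3, 0)
  3u + 2v = 9 and u = 0 → (0, 4.5)

Evaluating z = -9u - 7v at each vertex:
  (0, 0): z = 0
  (3, 0): z = -27
  (0, 4.5): z = -31.5

The minimum is at (0, 4.5) with z = -31.5.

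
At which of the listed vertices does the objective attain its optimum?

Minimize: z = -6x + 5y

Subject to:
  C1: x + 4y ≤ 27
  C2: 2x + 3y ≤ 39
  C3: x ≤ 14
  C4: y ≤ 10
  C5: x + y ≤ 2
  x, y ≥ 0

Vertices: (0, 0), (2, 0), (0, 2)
Evaluating z = -6x + 5y at each vertex:
  (0, 0): z = 0
  (2, 0): z = -12
  (0, 2): z = 10

The smallest value is z = -12, attained at (2, 0).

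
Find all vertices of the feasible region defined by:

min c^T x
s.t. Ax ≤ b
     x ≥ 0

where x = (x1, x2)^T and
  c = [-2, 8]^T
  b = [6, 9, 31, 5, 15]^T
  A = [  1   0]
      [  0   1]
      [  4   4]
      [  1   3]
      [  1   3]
Each vertex is the intersection of two constraint boundaries that also satisfies all remaining constraints:
  x1 = 0 and x2 = 0 → (0, 0)
  x1 + 3x2 = 5 and x2 = 0 → (5, 0)
  x1 + 3x2 = 5 and x1 = 0 → (0, 1.667)

Vertices: (0, 0), (5, 0), (0, 1.667)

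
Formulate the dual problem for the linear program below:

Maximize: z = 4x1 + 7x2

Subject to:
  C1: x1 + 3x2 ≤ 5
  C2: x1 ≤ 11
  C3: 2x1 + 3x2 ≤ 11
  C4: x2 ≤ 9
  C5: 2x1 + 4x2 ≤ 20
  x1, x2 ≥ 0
Minimize: z = 5y1 + 11y2 + 11y3 + 9y4 + 20y5

Subject to:
  C1: -y1 - y2 - 2y3 - 2y5 ≤ -4
  C2: -3y1 - 3y3 - y4 - 4y5 ≤ -7
  y1, y2, y3, y4, y5 ≥ 0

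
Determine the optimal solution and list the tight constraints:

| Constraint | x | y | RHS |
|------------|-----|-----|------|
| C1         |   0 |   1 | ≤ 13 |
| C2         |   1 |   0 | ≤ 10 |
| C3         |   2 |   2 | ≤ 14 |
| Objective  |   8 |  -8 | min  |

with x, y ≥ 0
Optimal: x = 0, y = 7
Binding: C3, x ≥ 0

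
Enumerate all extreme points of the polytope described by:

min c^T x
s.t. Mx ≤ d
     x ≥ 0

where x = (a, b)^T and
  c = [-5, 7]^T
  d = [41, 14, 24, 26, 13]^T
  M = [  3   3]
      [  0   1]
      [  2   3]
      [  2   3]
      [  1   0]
Each vertex is the intersection of two constraint boundaries that also satisfies all remaining constraints:
  a = 0 and b = 0 → (0, 0)
  2a + 3b = 24 and b = 0 → (12, 0)
  2a + 3b = 24 and a = 0 → (0, 8)

Vertices: (0, 0), (12, 0), (0, 8)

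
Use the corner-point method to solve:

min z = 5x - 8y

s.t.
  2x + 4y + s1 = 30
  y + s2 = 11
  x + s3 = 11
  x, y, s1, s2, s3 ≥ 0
Each vertex is the intersection of two constraint boundaries that also satisfies all remaining constraints:
  x = 0 and y = 0 → (0, 0)
  x = 11 and y = 0 → (11, 0)
  2x + 4y = 30 and x = 11 → (11, 2)
  2x + 4y = 30 and x = 0 → (0, 7.5)

Evaluating z = 5x - 8y at each vertex:
  (0, 0): z = 0
  (11, 0): z = 55
  (11, 2): z = 39
  (0, 7.5): z = -60

The minimum is at (0, 7.5) with z = -60.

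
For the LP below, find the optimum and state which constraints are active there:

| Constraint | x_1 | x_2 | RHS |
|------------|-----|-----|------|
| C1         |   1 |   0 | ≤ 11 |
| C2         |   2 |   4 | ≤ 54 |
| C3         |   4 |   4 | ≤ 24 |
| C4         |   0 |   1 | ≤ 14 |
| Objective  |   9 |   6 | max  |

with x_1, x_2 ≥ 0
Optimal: x_1 = 6, x_2 = 0
Slack at optimum:
  C1: slack = 5
  C2: slack = 42
  C3: slack = 0 (binding)
  C4: slack = 14
  x_1 ≥ 0: x_1 = 6
  x_2 ≥ 0: x_2 = 0 (binding)
Binding constraints: C3, x_2 ≥ 0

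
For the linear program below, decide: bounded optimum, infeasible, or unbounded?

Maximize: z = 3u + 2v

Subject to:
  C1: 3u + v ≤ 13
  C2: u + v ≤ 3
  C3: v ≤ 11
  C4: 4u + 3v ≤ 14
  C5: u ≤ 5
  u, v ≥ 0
The point (3, 0) satisfies every constraint, so the LP is feasible; the constraints give u ≤ 5 and v ≤ 11, which with u, v ≥ 0 keep the feasible region inside a bounded box. A feasible, bounded LP attains a finite optimum at a vertex.

Evaluating z = 3u + 2v at each vertex:
  (0, 0): z = 0
  (3, 0): z = 9
  (0, 3): z = 6

The LP has an optimal solution: (3, 0) with z = 9.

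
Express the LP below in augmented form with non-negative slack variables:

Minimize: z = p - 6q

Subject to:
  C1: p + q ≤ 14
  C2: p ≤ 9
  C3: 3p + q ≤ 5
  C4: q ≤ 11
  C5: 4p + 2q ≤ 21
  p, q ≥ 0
min z = p - 6q

s.t.
  p + q + s1 = 14
  p + s2 = 9
  3p + q + s3 = 5
  q + s4 = 11
  4p + 2q + s5 = 21
  p, q, s1, s2, s3, s4, s5 ≥ 0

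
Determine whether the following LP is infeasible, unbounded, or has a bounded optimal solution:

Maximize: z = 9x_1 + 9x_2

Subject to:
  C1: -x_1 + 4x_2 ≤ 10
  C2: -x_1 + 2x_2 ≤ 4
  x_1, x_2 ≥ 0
Feasible point: (0, 0) satisfies every constraint, so the LP is feasible.
Direction d = (1, 0): for each constraint row a, a·d ≤ 0 —
  (-1)(1) + (4)(0) = -1 ≤ 0
  (-1)(1) + (2)(0) = -1 ≤ 0
and d ≥ 0, so (0, 0) + t·d stays feasible for every t ≥ 0. Along this ray z = 9x_1 + 9x_2 changes by 9 per unit t, so z → +∞.

The LP is unbounded; z can be made arbitrarily large.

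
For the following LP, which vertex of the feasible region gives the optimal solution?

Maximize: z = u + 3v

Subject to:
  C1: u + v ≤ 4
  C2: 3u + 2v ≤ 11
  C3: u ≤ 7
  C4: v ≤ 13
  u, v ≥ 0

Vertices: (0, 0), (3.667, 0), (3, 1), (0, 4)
Evaluating z = u + 3v at each vertex:
  (0, 0): z = 0
  (3.667, 0): z = 3.667
  (3, 1): z = 6
  (0, 4): z = 12

The largest value is z = 12, attained at (0, 4).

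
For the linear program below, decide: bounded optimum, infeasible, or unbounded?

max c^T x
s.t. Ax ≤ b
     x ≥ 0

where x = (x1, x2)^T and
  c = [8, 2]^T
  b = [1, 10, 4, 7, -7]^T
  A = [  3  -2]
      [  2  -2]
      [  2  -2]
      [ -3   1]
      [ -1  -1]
Feasible point: (0, 7) satisfies every constraint, so the LP is feasible.
Direction d = (2, 3): for each constraint row a, a·d ≤ 0 —
  (3)(2) + (-2)(3) = 0 ≤ 0
  (2)(2) + (-2)(3) = -2 ≤ 0
  (2)(2) + (-2)(3) = -2 ≤ 0
  (-3)(2) + (1)(3) = -3 ≤ 0
  (-1)(2) + (-1)(3) = -5 ≤ 0
and d ≥ 0, so (0, 7) + t·d stays feasible for every t ≥ 0. Along this ray z = 8x1 + 2x2 changes by 22 per unit t, so z → +∞.

Unbounded: there is a feasible ray along which z → +∞.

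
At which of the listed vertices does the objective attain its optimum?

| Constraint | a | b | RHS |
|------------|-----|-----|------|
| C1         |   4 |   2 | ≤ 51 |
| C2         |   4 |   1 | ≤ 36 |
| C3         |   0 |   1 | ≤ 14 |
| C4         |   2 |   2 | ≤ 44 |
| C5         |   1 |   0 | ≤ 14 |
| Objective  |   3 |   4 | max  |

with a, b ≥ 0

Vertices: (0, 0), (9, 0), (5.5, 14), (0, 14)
Evaluating z = 3a + 4b at each vertex:
  (0, 0): z = 0
  (9, 0): z = 27
  (5.5, 14): z = 72.5
  (0, 14): z = 56

The largest value is z = 72.5, attained at (5.5, 14).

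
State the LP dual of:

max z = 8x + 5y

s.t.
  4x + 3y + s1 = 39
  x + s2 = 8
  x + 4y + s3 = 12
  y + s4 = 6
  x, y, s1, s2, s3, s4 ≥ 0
Minimize: z = 39y1 + 8y2 + 12y3 + 6y4

Subject to:
  C1: -4y1 - y2 - y3 ≤ -8
  C2: -3y1 - 4y3 - y4 ≤ -5
  y1, y2, y3, y4 ≥ 0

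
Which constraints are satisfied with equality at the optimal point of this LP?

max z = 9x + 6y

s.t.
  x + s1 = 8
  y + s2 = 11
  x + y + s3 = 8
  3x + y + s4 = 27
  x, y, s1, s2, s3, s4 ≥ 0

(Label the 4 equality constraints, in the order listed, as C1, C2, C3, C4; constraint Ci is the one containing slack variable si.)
Optimal: x = 8, y = 0
Binding: C1, C3, y ≥ 0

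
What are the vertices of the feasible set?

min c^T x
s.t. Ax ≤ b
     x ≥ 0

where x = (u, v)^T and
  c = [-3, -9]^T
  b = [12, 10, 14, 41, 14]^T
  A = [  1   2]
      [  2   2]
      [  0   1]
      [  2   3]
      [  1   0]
Each vertex is the intersection of two constraint boundaries that also satisfies all remaining constraints:
  u = 0 and v = 0 → (0, 0)
  2u + 2v = 10 and v = 0 → (5, 0)
  2u + 2v = 10 and u = 0 → (0, 5)

Vertices: (0, 0), (5, 0), (0, 5)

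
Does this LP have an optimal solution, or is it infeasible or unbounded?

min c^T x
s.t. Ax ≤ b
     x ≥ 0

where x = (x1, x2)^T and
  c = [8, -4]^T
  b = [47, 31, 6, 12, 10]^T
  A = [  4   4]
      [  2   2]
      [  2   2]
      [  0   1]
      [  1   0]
The point (0, 3) satisfies every constraint, so the LP is feasible; the constraints give x1 ≤ 10 and x2 ≤ 12, which with x1, x2 ≥ 0 keep the feasible region inside a bounded box. A feasible, bounded LP attains a finite optimum at a vertex.

Feasible with finite optimum z* = -12 at (0, 3).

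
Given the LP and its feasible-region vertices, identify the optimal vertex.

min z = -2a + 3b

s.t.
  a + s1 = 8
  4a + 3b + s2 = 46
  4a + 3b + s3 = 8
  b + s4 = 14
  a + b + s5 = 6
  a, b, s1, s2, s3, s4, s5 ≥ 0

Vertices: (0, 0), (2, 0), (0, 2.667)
(2, 0) with z = -4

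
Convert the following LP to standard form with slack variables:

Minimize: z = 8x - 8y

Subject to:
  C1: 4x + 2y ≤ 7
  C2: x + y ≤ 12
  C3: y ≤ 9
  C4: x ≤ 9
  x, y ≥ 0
min z = 8x - 8y

s.t.
  4x + 2y + s1 = 7
  x + y + s2 = 12
  y + s3 = 9
  x + s4 = 9
  x, y, s1, s2, s3, s4 ≥ 0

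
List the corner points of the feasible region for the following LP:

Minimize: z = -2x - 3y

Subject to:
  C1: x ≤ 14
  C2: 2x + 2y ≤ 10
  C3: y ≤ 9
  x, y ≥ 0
Each vertex is the intersection of two constraint boundaries that also satisfies all remaining constraints:
  x = 0 and y = 0 → (0, 0)
  2x + 2y = 10 and y = 0 → (5, 0)
  2x + 2y = 10 and x = 0 → (0, 5)

Vertices: (0, 0), (5, 0), (0, 5)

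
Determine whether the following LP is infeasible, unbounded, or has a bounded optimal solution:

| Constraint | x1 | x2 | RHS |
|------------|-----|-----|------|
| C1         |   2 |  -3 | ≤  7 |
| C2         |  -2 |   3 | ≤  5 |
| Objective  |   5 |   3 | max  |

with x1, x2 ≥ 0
Feasible point: (0, 0) satisfies every constraint, so the LP is feasible.
Direction d = (3, 2): for each constraint row a, a·d ≤ 0 —
  (2)(3) + (-3)(2) = 0 ≤ 0
  (-2)(3) + (3)(2) = 0 ≤ 0
and d ≥ 0, so (0, 0) + t·d stays feasible for every t ≥ 0. Along this ray z = 5x1 + 3x2 changes by 21 per unit t, so z → +∞.

Unbounded: there is a feasible ray along which z → +∞.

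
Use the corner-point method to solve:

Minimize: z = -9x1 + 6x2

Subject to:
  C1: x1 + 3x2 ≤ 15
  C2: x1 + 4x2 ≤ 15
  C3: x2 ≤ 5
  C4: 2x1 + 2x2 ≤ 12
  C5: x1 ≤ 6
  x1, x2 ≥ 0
Each vertex is the intersection of two constraint boundaries that also satisfies all remaining constraints:
  x1 = 0 and x2 = 0 → (0, 0)
  2x1 + 2x2 = 12 and x1 = 6 → (6, 0)
  x1 + 4x2 = 15 and 2x1 + 2x2 = 12 → (3, 3)
  x1 + 4x2 = 15 and x1 = 0 → (0, 3.75)

Evaluating z = -9x1 + 6x2 at each vertex:
  (0, 0): z = 0
  (6, 0): z = -54
  (3, 3): z = -9
  (0, 3.75): z = 22.5

The minimum is at (6, 0) with z = -54.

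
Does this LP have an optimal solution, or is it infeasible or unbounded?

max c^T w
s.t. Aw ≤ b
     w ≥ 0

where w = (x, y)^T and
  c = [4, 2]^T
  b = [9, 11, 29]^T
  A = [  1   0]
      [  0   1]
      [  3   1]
The point (6, 11) satisfies every constraint, so the LP is feasible; the constraints give x ≤ 9 and y ≤ 11, which with x, y ≥ 0 keep the feasible region inside a bounded box. A feasible, bounded LP attains a finite optimum at a vertex.

Evaluating z = 4x + 2y at each vertex:
  (0, 0): z = 0
  (9, 0): z = 36
  (9, 2): z = 40
  (6, 11): z = 46
  (0, 11): z = 22

Bounded optimum: z* = 46 at (6, 11).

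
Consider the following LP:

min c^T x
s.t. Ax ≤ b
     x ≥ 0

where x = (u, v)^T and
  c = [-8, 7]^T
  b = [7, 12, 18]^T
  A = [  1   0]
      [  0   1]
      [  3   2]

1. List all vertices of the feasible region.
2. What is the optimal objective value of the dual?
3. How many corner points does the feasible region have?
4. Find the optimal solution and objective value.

1. (0, 0), (6, 0), (0, 9)
2. -48 (by strong duality, equal to the primal optimum)
3. 3
4. u = 6, v = 0, z = -48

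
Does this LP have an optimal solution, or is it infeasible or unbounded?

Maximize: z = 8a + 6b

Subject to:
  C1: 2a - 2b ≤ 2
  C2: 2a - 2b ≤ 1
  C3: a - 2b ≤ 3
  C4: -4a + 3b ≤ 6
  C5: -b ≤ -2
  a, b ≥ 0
Feasible point: (0, 2) satisfies every constraint, so the LP is feasible.
Direction d = (1, 1): for each constraint row a, a·d ≤ 0 —
  (2)(1) + (-2)(1) = 0 ≤ 0
  (2)(1) + (-2)(1) = 0 ≤ 0
  (1)(1) + (-2)(1) = -1 ≤ 0
  (-4)(1) + (3)(1) = -1 ≤ 0
  (0)(1) + (-1)(1) = -1 ≤ 0
and d ≥ 0, so (0, 2) + t·d stays feasible for every t ≥ 0. Along this ray z = 8a + 6b changes by 14 per unit t, so z → +∞.

Unbounded: there is a feasible ray along which z → +∞.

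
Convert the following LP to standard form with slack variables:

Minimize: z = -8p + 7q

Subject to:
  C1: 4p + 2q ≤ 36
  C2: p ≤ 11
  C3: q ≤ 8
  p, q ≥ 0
min z = -8p + 7q

s.t.
  4p + 2q + s1 = 36
  p + s2 = 11
  q + s3 = 8
  p, q, s1, s2, s3 ≥ 0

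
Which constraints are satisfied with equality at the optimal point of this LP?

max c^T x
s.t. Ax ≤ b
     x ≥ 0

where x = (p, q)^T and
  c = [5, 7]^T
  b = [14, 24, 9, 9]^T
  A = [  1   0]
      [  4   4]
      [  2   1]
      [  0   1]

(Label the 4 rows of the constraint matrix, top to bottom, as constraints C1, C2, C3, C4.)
Optimal: p = 0, q = 6
Binding: C2, p ≥ 0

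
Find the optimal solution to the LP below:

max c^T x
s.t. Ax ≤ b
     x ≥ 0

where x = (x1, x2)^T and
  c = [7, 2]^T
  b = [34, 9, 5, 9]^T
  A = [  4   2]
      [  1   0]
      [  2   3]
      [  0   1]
Each vertex is the intersection of two constraint boundaries that also satisfies all remaining constraints:
  x1 = 0 and x2 = 0 → (0, 0)
  2x1 + 3x2 = 5 and x2 = 0 → (2.5, 0)
  2x1 + 3x2 = 5 and x1 = 0 → (0, 1.667)

Evaluating z = 7x1 + 2x2 at each vertex:
  (0, 0): z = 0
  (2.5, 0): z = 17.5
  (0, 1.667): z = 3.333

The maximum is at (2.5, 0) with z = 17.5.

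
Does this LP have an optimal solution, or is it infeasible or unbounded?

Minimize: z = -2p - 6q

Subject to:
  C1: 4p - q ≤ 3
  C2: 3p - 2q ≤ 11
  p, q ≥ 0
Feasible point: (0, 0) satisfies every constraint, so the LP is feasible.
Direction d = (0, 1): for each constraint row a, a·d ≤ 0 —
  (4)(0) + (-1)(1) = -1 ≤ 0
  (3)(0) + (-2)(1) = -2 ≤ 0
and d ≥ 0, so (0, 0) + t·d stays feasible for every t ≥ 0. Along this ray z = -2p - 6q changes by -6 per unit t, so z → −∞.

Unbounded — the objective can decrease without bound over the feasible region.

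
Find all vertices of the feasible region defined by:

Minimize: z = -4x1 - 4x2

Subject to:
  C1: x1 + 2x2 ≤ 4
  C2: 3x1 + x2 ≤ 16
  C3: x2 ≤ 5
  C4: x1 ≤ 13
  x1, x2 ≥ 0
Each vertex is the intersection of two constraint boundaries that also satisfies all remaining constraints:
  x1 = 0 and x2 = 0 → (0, 0)
  x1 + 2x2 = 4 and x2 = 0 → (4, 0)
  x1 + 2x2 = 4 and x1 = 0 → (0, 2)

Vertices: (0, 0), (4, 0), (0, 2)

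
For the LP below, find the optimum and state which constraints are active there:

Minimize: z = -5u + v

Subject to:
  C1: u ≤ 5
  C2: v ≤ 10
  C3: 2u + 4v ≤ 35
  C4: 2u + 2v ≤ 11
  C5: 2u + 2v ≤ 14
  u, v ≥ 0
Optimal: u = 5, v = 0
Slack at optimum:
  C1: slack = 0 (binding)
  C2: slack = 10
  C3: slack = 25
  C4: slack = 1
  C5: slack = 4
  u ≥ 0: u = 5
  v ≥ 0: v = 0 (binding)
Binding constraints: C1, v ≥ 0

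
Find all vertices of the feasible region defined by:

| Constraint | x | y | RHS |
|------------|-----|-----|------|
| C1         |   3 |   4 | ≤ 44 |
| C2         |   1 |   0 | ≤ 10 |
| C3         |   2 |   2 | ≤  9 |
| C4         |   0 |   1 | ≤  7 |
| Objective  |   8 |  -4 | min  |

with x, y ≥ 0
Each vertex is the intersection of two constraint boundaries that also satisfies all remaining constraints:
  x = 0 and y = 0 → (0, 0)
  2x + 2y = 9 and y = 0 → (4.5, 0)
  2x + 2y = 9 and x = 0 → (0, 4.5)

Vertices: (0, 0), (4.5, 0), (0, 4.5)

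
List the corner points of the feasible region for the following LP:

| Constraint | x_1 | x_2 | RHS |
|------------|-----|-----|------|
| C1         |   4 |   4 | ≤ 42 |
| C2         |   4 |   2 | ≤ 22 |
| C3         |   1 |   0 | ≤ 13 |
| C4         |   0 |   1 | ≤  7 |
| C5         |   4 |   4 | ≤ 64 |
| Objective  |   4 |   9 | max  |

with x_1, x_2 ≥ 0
Each vertex is the intersection of two constraint boundaries that also satisfies all remaining constraints:
  x_1 = 0 and x_2 = 0 → (0, 0)
  4x_1 + 2x_2 = 22 and x_2 = 0 → (5.5, 0)
  4x_1 + 2x_2 = 22 and x_2 = 7 → (2, 7)
  x_2 = 7 and x_1 = 0 → (0, 7)

Vertices: (0, 0), (5.5, 0), (2, 7), (0, 7)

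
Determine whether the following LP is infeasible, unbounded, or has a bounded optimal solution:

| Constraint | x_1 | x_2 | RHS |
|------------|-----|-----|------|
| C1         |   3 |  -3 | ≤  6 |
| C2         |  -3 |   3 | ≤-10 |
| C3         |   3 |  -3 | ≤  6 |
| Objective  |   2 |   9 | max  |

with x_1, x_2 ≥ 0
C1 requires 3x_1 - 3x_2 ≤ 6, while C2 (-3x_1 + 3x_2 ≤ -10) is equivalent to 3x_1 - 3x_2 ≥ 10. Together they would need 10 ≤ 3x_1 - 3x_2 ≤ 6, which is impossible since 10 > 6. No point satisfies all constraints.

The feasible region is empty; the LP is infeasible.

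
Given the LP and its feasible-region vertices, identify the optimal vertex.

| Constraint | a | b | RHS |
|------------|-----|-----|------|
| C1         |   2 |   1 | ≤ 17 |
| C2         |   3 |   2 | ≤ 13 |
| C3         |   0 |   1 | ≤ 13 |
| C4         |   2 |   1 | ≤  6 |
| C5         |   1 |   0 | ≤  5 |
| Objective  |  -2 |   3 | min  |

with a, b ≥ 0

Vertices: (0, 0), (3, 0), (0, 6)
(3, 0) with z = -6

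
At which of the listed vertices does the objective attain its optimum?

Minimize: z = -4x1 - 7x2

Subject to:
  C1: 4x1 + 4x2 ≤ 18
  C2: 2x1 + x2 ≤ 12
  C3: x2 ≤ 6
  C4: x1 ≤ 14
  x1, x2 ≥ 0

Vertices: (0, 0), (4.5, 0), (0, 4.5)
Evaluating z = -4x1 - 7x2 at each vertex:
  (0, 0): z = 0
  (4.5, 0): z = -18
  (0, 4.5): z = -31.5

The smallest value is z = -31.5, attained at (0, 4.5).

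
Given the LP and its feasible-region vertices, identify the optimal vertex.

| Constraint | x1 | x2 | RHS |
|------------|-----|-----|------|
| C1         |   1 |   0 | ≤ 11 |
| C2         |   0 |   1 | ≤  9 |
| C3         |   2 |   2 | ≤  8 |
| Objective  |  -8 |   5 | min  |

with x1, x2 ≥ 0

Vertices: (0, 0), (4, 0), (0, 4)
(4, 0) with z = -32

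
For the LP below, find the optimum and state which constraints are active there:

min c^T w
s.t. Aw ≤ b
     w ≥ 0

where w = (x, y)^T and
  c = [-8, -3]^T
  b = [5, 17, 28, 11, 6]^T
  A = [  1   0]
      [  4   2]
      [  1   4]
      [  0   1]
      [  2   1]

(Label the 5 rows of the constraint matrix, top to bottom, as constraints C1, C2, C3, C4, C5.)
Optimal: x = 3, y = 0
Slack at optimum:
  C1: slack = 2
  C2: slack = 5
  C3: slack = 25
  C4: slack = 11
  C5: slack = 0 (binding)
  x ≥ 0: x = 3
  y ≥ 0: y = 0 (binding)
Binding constraints: C5, y ≥ 0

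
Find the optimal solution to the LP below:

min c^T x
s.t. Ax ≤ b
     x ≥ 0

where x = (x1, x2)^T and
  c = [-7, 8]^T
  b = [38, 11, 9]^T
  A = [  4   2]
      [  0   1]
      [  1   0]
x1 = 9, x2 = 0, z = -63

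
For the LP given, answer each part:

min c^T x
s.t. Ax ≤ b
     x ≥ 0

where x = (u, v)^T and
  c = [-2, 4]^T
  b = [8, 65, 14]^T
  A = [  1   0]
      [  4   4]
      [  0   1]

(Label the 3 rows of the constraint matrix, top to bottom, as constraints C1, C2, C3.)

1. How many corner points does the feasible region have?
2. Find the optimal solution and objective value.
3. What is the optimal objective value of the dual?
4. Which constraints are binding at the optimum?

1. 5
2. u = 8, v = 0, z = -16
3. -16 (by strong duality, equal to the primal optimum)
4. C1, v ≥ 0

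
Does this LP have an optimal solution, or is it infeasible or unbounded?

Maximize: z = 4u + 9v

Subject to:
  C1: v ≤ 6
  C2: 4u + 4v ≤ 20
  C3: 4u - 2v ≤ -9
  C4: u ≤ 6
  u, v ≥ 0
The point (0, 5) satisfies every constraint, so the LP is feasible; the constraints give u ≤ 6 and v ≤ 6, which with u, v ≥ 0 keep the feasible region inside a bounded box. A feasible, bounded LP attains a finite optimum at a vertex.

Evaluating z = 4u + 9v at each vertex:
  (0, 4.5): z = 40.5
  (0.1667, 4.833): z = 44.17
  (0, 5): z = 45

The LP has an optimal solution: (0, 5) with z = 45.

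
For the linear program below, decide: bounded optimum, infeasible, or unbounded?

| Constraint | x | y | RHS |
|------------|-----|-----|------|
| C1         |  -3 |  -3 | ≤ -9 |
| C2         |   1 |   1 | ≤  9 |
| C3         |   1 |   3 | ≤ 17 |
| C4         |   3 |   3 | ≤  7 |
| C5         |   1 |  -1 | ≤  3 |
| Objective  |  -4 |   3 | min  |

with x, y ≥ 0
C4 requires 3x + 3y ≤ 7, while C1 (-3x - 3y ≤ -9) is equivalent to 3x + 3y ≥ 9. Together they would need 9 ≤ 3x + 3y ≤ 7, which is impossible since 9 > 7. No point satisfies all constraints.

Infeasible: no point satisfies all constraints simultaneously.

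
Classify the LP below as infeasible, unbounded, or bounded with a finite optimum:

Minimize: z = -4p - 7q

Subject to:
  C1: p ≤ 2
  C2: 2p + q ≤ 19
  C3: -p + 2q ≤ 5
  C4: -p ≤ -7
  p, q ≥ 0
C1 requires p ≤ 2, while C4 (-p ≤ -7) is equivalent to p ≥ 7. Together they would need 7 ≤ p ≤ 2, which is impossible since 7 > 2. No point satisfies all constraints.

Infeasible — the constraint set is empty.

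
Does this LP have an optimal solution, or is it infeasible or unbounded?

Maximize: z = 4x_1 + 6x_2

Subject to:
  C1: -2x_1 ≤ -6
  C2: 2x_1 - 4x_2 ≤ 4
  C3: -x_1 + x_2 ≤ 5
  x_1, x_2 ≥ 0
Feasible point: (3, 1) satisfies every constraint, so the LP is feasible.
Direction d = (1, 1): for each constraint row a, a·d ≤ 0 —
  (-2)(1) + (0)(1) = -2 ≤ 0
  (2)(1) + (-4)(1) = -2 ≤ 0
  (-1)(1) + (1)(1) = 0 ≤ 0
and d ≥ 0, so (3, 1) + t·d stays feasible for every t ≥ 0. Along this ray z = 4x_1 + 6x_2 changes by 10 per unit t, so z → +∞.

The LP is unbounded; z can be made arbitrarily large.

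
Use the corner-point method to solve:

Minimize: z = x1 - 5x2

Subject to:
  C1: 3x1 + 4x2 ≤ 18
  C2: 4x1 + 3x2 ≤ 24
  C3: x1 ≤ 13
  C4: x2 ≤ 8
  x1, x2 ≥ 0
Each vertex is the intersection of two constraint boundaries that also satisfies all remaining constraints:
  x1 = 0 and x2 = 0 → (0, 0)
  3x1 + 4x2 = 18 and 4x1 + 3x2 = 24 → (6, 0)
  3x1 + 4x2 = 18 and x1 = 0 → (0, 4.5)

Evaluating z = x1 - 5x2 at each vertex:
  (0, 0): z = 0
  (6, 0): z = 6
  (0, 4.5): z = -22.5

The minimum is at (0, 4.5) with z = -22.5.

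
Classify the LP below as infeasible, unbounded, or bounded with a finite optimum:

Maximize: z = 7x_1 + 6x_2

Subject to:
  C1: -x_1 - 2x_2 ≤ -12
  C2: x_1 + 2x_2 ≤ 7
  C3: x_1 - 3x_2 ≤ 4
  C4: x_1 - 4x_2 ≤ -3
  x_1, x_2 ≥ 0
C2 requires x_1 + 2x_2 ≤ 7, while C1 (-x_1 - 2x_2 ≤ -12) is equivalent to x_1 + 2x_2 ≥ 12. Together they would need 12 ≤ x_1 + 2x_2 ≤ 7, which is impossible since 12 > 7. No point satisfies all constraints.

Infeasible: no point satisfies all constraints simultaneously.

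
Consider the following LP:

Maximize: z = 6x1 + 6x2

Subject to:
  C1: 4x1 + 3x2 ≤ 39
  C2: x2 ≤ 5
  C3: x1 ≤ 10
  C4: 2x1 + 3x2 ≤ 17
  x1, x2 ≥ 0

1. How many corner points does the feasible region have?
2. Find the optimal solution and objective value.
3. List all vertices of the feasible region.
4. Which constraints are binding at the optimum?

1. 4
2. x1 = 8.5, x2 = 0, z = 51
3. (0, 0), (8.5, 0), (1, 5), (0, 5)
4. C4, x2 ≥ 0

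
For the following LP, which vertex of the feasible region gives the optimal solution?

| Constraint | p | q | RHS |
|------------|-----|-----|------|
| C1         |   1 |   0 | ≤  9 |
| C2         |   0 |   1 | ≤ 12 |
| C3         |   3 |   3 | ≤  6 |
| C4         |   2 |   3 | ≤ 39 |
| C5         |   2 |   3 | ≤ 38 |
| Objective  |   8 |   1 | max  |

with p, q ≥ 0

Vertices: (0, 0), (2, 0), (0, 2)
(2, 0) with z = 16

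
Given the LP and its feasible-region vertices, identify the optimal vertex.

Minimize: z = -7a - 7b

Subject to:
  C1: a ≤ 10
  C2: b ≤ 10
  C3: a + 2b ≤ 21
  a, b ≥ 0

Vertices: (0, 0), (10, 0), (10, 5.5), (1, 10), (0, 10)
Evaluating z = -7a - 7b at each vertex:
  (0, 0): z = 0
  (10, 0): z = -70
  (10, 5.5): z = -108.5
  (1, 10): z = -77
  (0, 10): z = -70

The smallest value is z = -108.5, attained at (10, 5.5).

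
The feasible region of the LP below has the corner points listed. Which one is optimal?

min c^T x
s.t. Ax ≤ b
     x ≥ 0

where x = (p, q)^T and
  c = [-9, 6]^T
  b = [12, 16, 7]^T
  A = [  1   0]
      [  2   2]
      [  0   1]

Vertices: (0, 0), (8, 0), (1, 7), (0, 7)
Evaluating z = -9p + 6q at each vertex:
  (0, 0): z = 0
  (8, 0): z = -72
  (1, 7): z = 33
  (0, 7): z = 42

The smallest value is z = -72, attained at (8, 0).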